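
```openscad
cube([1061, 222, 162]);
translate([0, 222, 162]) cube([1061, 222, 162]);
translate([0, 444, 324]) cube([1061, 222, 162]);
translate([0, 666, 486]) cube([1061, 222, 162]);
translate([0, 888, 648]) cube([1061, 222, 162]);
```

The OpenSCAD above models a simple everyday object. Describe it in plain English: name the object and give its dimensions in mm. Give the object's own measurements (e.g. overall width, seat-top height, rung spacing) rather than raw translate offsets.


A straight staircase of 5 solid steps. Each step is 1061 mm wide (x), 222 mm deep (y, the going) and 162 mm tall (the rise). The first step rests on the floor; each subsequent step sits one going further in +y and one rise higher in +z, directly behind and above the previous step with no overlap.


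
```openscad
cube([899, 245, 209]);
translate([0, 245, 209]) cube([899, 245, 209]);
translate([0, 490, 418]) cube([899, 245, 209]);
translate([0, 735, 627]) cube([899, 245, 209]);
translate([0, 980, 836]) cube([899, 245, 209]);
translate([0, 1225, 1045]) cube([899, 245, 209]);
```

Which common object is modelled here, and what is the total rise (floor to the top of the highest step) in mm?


A staircase. The total rise is 1254 mm.

6 identical blocks, each offset up and back from the previous — a staircase. Each step is 209 mm tall and there are 6 of them, so the total rise is 6 × 209 = 1254 mm.


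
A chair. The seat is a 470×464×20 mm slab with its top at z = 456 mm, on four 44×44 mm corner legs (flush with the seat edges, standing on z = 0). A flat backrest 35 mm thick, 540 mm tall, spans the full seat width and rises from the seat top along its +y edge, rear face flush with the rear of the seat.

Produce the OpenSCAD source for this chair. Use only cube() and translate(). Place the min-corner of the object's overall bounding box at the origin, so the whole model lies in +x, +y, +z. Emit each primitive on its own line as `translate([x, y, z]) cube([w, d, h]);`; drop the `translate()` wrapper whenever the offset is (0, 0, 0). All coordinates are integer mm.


// leg_h = 456 - 20 = 436
translate([0, 0, 436]) cube([470, 464, 20]);
cube([44, 44, 436]);
translate([426, 0, 0]) cube([44, 44, 436]);
translate([0, 420, 0]) cube([44, 44, 436]);
translate([426, 420, 0]) cube([44, 44, 436]);
translate([0, 429, 456]) cube([470, 35, 540]);


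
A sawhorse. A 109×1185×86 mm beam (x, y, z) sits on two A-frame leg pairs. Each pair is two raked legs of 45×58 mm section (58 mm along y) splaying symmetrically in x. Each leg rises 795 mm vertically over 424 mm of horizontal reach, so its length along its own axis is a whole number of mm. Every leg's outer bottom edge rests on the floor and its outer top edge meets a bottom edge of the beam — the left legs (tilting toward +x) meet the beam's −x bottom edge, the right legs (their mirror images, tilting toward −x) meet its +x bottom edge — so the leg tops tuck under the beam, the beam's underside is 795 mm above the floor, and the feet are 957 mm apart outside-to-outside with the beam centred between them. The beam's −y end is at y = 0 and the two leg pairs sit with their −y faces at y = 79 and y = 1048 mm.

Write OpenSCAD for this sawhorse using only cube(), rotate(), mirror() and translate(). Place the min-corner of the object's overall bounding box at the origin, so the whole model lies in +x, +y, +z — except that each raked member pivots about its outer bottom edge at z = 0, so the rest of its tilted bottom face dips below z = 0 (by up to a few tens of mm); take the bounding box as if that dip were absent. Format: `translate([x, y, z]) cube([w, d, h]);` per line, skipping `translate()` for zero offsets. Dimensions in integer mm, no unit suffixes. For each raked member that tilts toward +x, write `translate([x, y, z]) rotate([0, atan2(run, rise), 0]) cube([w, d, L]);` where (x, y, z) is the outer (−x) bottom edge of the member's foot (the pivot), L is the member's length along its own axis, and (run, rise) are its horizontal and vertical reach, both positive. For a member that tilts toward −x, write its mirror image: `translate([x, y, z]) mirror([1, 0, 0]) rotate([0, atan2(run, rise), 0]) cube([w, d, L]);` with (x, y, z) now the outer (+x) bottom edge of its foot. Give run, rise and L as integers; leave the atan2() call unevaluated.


translate([424, 0, 795]) cube([109, 1185, 86]);
translate([0, 79, 0]) rotate([0, atan2(424, 795), 0]) cube([45, 58, 901]);
translate([957, 79, 0]) mirror([1, 0, 0]) rotate([0, atan2(424, 795), 0]) cube([45, 58, 901]);
translate([0, 1048, 0]) rotate([0, atan2(424, 795), 0]) cube([45, 58, 901]);
translate([957, 1048, 0]) mirror([1, 0, 0]) rotate([0, atan2(424, 795), 0]) cube([45, 58, 901]);


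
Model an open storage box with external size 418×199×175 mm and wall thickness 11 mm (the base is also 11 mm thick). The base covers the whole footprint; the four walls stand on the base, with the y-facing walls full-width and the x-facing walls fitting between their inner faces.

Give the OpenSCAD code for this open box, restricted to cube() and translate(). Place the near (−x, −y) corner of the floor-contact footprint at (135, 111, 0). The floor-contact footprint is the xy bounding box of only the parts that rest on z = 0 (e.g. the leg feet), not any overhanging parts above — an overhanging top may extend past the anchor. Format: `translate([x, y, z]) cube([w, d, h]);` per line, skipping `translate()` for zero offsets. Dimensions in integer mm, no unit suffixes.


translate([135, 111, 0]) cube([418, 199, 11]);
translate([135, 111, 11]) cube([418, 11, 164]);
translate([135, 299, 11]) cube([418, 11, 164]);
translate([135, 122, 11]) cube([11, 177, 164]);
translate([542, 122, 11]) cube([11, 177, 164]);


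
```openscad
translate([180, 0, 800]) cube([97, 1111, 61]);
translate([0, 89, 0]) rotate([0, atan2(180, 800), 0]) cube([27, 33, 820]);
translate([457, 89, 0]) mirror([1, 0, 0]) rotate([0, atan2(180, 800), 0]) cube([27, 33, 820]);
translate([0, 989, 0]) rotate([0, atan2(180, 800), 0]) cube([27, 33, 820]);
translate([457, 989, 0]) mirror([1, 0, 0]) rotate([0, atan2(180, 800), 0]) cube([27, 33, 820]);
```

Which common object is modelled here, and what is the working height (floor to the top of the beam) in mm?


A sawhorse. The overall height is 861 mm.

A beam across two mirrored pairs of raked legs — a sawhorse. The beam's underside is at z = 800 (matching the legs' vertical rise in atan2(180, 800)) and the beam is 61 mm tall, so its top is at 800 + 61 = 861 mm. The raked legs top out at the beam's underside, so that is the highest point.


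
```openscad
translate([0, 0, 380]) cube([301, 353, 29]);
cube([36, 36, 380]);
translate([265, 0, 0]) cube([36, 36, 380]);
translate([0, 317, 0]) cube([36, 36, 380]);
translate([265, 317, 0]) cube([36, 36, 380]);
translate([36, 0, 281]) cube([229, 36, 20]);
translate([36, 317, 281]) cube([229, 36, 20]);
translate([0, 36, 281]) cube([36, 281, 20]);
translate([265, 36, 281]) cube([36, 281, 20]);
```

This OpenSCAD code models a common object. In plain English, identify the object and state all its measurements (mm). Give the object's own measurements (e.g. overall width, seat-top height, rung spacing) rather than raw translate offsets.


A four-legged stool. The seat is a 301×353×29 mm slab whose top surface is at z = 409 mm; four square legs, each 36×36 mm in cross-section, run from the floor (z = 0) to the underside of the seat, each flush with a corner of the seat. Four stretchers, 36 mm wide and 20 mm tall, connect adjacent legs with their undersides at z = 281 mm, each running between the inner faces of the legs it joins and aligned with the legs' outer faces on the other axis.


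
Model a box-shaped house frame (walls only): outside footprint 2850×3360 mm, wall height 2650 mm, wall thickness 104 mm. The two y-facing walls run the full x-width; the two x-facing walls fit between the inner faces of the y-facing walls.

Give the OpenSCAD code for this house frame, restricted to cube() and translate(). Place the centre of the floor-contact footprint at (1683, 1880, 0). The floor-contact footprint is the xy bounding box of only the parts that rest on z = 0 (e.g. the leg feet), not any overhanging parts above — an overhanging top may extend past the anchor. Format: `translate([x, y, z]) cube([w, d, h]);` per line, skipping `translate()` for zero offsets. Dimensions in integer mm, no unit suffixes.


translate([258, 200, 0]) cube([2850, 104, 2650]);
translate([258, 3456, 0]) cube([2850, 104, 2650]);
translate([258, 304, 0]) cube([104, 3152, 2650]);
translate([3004, 304, 0]) cube([104, 3152, 2650]);


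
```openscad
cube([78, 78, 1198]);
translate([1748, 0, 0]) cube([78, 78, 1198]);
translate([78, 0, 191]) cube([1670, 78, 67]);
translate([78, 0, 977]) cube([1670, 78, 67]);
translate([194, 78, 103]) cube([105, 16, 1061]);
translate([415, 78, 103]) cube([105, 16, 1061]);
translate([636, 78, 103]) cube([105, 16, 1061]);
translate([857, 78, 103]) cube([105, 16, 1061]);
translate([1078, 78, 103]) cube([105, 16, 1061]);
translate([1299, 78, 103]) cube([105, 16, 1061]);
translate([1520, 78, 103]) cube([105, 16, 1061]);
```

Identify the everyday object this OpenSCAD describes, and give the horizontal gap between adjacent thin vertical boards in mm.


A fence section. The picket gap is 116 mm.

Two posts, two rails, 7 pickets — a fence section. Span 1670 mm holds 7 pickets of 105 mm with 8 equal gaps: ⌊(1670 − 7·105) / 8⌋ = 116 mm.


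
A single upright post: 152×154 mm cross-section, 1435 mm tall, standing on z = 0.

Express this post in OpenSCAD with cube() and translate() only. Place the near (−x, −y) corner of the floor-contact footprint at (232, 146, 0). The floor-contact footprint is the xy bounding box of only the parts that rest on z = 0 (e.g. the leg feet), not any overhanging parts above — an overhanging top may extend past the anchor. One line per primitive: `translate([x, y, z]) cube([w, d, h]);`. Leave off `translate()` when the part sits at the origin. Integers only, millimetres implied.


translate([232, 146, 0]) cube([152, 154, 1435]);


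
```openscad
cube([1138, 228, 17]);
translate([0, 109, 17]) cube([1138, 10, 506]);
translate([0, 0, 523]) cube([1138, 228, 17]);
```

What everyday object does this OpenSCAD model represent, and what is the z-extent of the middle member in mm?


An I-beam. The web height is 506 mm.

Two wide flanges with a thin centred web — an I-beam. Overall 540 mm minus two 17 mm flanges gives a web of 540 − 2·17 = 506 mm.


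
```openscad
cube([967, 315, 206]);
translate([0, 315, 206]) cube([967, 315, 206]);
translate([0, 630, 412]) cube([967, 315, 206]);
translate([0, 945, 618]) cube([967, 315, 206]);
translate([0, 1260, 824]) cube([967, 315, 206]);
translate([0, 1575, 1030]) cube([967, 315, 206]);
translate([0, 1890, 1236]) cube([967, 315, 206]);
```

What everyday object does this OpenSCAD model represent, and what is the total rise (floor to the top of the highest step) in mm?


A staircase. The total rise is 1442 mm.

7 identical blocks, each offset up and back from the previous — a staircase. Each step is 206 mm tall and there are 7 of them, so the total rise is 7 × 206 = 1442 mm.


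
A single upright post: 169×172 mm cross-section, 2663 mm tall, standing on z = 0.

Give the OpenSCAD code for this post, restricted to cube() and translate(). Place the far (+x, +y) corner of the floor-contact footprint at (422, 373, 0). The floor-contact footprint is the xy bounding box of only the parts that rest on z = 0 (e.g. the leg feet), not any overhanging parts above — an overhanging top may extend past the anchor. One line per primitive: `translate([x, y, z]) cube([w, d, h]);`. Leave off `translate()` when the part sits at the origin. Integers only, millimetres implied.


translate([253, 201, 0]) cube([169, 172, 2663]);


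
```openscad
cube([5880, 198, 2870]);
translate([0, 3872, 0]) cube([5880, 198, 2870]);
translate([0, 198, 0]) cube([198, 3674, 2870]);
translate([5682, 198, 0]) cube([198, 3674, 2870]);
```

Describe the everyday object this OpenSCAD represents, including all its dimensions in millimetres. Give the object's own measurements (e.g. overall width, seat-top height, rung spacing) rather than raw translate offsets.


The wall frame of a small rectangular building: four walls, each 2870 mm tall and 198 mm thick, enclosing a footprint 5880 mm (x) by 4070 mm (y) outside-to-outside, with no floor or roof. The front and back walls (the −y and +y sides) span the full width; the two side walls fit between them.


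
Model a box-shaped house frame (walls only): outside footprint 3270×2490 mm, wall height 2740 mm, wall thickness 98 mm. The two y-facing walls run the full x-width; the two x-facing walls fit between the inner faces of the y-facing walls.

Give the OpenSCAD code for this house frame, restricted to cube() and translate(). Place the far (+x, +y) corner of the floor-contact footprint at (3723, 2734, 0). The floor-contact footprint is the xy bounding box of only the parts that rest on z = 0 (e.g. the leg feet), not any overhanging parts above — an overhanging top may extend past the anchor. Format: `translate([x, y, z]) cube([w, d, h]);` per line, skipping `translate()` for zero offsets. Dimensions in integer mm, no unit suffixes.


translate([453, 244, 0]) cube([3270, 98, 2740]);
translate([453, 2636, 0]) cube([3270, 98, 2740]);
translate([453, 342, 0]) cube([98, 2294, 2740]);
translate([3625, 342, 0]) cube([98, 2294, 2740]);


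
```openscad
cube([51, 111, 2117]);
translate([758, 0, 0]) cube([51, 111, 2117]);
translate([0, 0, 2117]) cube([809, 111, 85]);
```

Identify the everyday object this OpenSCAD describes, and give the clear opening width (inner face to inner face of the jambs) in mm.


A door frame. The clear opening width is 707 mm.

Two 2117 mm tall posts with a header on top — a door frame. The left jamb is 51 mm wide at x = 0; the right jamb starts at x = 758. The clear opening is 758 − 51 = 707 mm.


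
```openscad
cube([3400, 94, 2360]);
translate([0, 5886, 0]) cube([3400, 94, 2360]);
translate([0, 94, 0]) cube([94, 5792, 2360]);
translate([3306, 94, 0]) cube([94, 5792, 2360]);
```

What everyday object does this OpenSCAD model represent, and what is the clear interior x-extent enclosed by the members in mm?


A house (or room) frame. The interior width is 3212 mm.

Four 2360 mm walls enclosing a rectangle with no floor or roof — a room or house frame. Outside width is 3400 mm and wall thickness is 94 mm, so the interior width is 3400 − 2 × 94 = 3212 mm.


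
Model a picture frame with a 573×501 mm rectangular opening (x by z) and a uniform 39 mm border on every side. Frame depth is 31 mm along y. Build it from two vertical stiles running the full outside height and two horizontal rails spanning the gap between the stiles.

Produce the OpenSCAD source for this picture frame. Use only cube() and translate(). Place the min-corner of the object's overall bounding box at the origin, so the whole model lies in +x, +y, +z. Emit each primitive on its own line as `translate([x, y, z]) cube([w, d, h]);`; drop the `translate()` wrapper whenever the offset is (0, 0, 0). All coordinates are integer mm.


cube([39, 31, 579]);
translate([612, 0, 0]) cube([39, 31, 579]);
translate([39, 0, 0]) cube([573, 31, 39]);
translate([39, 0, 540]) cube([573, 31, 39]);


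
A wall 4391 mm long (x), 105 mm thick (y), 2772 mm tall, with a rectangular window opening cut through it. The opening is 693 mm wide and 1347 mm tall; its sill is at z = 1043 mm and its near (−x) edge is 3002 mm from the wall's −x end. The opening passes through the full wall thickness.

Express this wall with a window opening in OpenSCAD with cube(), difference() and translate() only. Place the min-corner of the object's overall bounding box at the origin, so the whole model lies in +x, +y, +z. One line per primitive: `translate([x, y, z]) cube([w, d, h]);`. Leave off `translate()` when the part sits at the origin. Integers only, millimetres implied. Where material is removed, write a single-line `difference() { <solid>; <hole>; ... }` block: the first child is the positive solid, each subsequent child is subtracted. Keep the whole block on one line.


difference() { cube([4391, 105, 2772]); translate([3002, 0, 1043]) cube([693, 105, 1347]); }


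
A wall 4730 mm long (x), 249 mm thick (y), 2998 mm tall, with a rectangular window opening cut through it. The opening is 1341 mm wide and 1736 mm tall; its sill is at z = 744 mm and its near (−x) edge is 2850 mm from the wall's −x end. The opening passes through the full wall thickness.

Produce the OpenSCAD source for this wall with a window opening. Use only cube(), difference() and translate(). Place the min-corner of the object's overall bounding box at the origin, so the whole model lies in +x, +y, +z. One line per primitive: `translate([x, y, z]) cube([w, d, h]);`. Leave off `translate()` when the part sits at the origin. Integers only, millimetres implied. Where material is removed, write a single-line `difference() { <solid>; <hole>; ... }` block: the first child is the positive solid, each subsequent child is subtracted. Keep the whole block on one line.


difference() { cube([4730, 249, 2998]); translate([2850, 0, 744]) cube([1341, 249, 1736]); }


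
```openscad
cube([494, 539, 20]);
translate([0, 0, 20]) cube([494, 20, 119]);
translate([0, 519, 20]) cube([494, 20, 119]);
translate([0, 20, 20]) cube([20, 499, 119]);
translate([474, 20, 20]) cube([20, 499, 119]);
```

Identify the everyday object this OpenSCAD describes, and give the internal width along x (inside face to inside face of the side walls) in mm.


An open box. The internal width is 454 mm.

A 494×539 base slab with four walls standing on it — an open box. The base is 494 mm wide and the walls are 20 mm thick, so the internal width is 494 − 2 × 20 = 454 mm.


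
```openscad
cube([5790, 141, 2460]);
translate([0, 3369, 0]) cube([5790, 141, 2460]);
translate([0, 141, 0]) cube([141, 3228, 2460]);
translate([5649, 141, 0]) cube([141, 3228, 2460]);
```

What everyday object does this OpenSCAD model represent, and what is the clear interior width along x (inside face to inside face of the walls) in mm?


A house (or room) frame. The interior width is 5508 mm.

Four 2460 mm walls enclosing a rectangle with no floor or roof — a room or house frame. Outside width is 5790 mm and wall thickness is 141 mm, so the interior width is 5790 − 2 × 141 = 5508 mm.


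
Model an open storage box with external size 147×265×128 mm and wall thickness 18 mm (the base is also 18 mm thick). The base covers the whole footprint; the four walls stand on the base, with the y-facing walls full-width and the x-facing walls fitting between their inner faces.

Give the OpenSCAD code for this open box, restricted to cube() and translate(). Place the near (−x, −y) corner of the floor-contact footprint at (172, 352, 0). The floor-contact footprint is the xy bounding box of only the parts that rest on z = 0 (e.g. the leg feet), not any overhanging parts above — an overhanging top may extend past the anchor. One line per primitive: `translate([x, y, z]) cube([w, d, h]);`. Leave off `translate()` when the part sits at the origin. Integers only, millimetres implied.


translate([172, 352, 0]) cube([147, 265, 18]);
translate([172, 352, 18]) cube([147, 18, 110]);
translate([172, 599, 18]) cube([147, 18, 110]);
translate([172, 370, 18]) cube([18, 229, 110]);
translate([301, 370, 18]) cube([18, 229, 110]);


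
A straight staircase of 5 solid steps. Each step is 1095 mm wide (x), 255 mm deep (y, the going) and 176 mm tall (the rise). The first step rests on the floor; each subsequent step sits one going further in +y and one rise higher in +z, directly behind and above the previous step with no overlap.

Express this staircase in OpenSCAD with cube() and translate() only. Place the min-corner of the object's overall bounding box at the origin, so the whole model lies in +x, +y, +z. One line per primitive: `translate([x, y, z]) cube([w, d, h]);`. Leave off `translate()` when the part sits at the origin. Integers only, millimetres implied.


cube([1095, 255, 176]);
translate([0, 255, 176]) cube([1095, 255, 176]);
translate([0, 510, 352]) cube([1095, 255, 176]);
translate([0, 765, 528]) cube([1095, 255, 176]);
translate([0, 1020, 704]) cube([1095, 255, 176]);


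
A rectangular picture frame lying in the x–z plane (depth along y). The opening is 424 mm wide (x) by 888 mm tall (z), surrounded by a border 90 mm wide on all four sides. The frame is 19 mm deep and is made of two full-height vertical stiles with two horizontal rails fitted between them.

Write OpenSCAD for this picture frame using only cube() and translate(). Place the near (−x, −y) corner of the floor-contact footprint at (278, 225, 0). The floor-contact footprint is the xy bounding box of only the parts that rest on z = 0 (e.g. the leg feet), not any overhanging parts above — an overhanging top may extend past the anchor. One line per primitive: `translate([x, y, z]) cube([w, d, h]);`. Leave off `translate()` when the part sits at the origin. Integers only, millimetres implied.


translate([278, 225, 0]) cube([90, 19, 1068]);
translate([792, 225, 0]) cube([90, 19, 1068]);
translate([368, 225, 0]) cube([424, 19, 90]);
translate([368, 225, 978]) cube([424, 19, 90]);


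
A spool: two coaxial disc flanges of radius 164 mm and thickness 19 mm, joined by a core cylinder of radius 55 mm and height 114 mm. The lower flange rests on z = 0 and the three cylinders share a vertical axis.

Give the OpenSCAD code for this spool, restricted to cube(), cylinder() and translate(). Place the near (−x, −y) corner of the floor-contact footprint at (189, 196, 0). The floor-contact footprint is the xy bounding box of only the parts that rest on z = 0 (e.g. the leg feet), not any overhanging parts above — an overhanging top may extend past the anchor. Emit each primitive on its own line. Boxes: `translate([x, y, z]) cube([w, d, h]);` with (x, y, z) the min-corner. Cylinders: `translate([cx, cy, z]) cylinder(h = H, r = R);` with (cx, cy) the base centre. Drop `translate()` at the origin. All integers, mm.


translate([353, 360, 0]) cylinder(h = 19, r = 164);
translate([353, 360, 19]) cylinder(h = 114, r = 55);
translate([353, 360, 133]) cylinder(h = 19, r = 164);


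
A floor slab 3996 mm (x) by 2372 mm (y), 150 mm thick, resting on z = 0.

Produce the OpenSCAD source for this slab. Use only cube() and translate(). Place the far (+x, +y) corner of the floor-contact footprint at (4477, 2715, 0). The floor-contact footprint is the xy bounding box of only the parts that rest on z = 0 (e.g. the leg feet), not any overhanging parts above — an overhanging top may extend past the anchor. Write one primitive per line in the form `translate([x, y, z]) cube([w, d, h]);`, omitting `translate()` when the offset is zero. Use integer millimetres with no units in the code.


translate([481, 343, 0]) cube([3996, 2372, 150]);


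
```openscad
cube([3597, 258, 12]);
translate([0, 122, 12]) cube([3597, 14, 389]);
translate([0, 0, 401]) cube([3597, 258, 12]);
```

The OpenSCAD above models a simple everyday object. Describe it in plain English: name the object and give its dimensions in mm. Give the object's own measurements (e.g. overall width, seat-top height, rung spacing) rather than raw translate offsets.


An I-beam lying along x, 3597 mm long. Overall section height 413 mm. Two flanges 258 mm wide (y) and 12 mm thick, one on the floor and one at the top; a web 14 mm thick runs between them, centred on the flange width.


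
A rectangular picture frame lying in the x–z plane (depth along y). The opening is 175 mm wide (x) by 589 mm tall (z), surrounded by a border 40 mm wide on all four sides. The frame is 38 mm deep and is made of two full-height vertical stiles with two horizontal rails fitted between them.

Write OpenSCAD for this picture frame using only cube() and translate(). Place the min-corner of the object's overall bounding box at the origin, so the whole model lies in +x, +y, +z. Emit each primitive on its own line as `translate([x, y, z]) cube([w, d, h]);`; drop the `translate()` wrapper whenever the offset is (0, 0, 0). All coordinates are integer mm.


cube([40, 38, 669]);
translate([215, 0, 0]) cube([40, 38, 669]);
translate([40, 0, 0]) cube([175, 38, 40]);
translate([40, 0, 629]) cube([175, 38, 40]);


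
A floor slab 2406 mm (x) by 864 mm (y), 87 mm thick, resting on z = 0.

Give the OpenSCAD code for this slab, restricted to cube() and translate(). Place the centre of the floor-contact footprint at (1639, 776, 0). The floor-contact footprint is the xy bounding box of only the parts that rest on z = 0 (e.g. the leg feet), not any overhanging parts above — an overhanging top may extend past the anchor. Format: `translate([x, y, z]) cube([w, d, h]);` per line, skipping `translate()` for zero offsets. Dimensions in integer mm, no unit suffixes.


translate([436, 344, 0]) cube([2406, 864, 87]);


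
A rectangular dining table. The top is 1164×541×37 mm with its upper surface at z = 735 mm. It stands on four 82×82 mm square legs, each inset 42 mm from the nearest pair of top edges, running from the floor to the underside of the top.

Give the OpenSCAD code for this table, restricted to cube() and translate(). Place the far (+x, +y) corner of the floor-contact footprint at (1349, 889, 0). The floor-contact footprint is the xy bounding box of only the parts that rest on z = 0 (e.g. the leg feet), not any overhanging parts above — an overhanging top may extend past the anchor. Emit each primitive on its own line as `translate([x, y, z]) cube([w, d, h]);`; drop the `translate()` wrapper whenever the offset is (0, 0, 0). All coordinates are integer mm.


translate([227, 390, 698]) cube([1164, 541, 37]);
translate([269, 432, 0]) cube([82, 82, 698]);
translate([1267, 432, 0]) cube([82, 82, 698]);
translate([269, 807, 0]) cube([82, 82, 698]);
translate([1267, 807, 0]) cube([82, 82, 698]);


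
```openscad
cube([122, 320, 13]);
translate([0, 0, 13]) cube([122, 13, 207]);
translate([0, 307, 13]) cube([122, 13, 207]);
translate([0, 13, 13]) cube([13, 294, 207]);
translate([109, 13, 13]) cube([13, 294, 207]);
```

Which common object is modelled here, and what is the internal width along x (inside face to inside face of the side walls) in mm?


An open box. The internal width is 96 mm.

A 122×320 base slab with four walls standing on it — an open box. The base is 122 mm wide and the walls are 13 mm thick, so the internal width is 122 − 2 × 13 = 96 mm.


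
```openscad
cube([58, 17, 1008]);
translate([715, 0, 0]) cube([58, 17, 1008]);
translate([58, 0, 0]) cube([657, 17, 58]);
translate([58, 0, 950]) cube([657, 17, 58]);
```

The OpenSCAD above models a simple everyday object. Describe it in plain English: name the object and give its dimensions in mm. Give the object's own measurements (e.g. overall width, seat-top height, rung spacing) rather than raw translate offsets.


A rectangular picture frame lying in the x–z plane (depth along y). The opening is 657 mm wide (x) by 892 mm tall (z), surrounded by a border 58 mm wide on all four sides. The frame is 17 mm deep and is made of two full-height vertical stiles with two horizontal rails fitted between them.


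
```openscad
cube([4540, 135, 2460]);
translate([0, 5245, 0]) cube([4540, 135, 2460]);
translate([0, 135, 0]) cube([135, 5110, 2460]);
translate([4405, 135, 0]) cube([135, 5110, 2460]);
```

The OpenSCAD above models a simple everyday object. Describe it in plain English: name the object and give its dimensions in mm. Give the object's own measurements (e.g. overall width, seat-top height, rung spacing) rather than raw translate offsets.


The wall frame of a small rectangular building: four walls, each 2460 mm tall and 135 mm thick, enclosing a footprint 4540 mm (x) by 5380 mm (y) outside-to-outside, with no floor or roof. The front and back walls (the −y and +y sides) span the full width; the two side walls fit between them.


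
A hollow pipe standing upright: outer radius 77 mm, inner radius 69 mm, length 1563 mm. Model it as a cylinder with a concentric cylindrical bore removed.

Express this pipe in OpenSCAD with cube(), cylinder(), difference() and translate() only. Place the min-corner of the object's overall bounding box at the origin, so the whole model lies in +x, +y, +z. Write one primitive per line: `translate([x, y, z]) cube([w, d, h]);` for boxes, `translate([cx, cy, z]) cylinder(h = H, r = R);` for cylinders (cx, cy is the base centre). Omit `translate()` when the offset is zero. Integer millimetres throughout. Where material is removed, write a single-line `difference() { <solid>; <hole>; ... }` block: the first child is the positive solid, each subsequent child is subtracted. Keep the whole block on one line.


difference() { translate([77, 77, 0]) cylinder(h = 1563, r = 77); translate([77, 77, 0]) cylinder(h = 1563, r = 69); }


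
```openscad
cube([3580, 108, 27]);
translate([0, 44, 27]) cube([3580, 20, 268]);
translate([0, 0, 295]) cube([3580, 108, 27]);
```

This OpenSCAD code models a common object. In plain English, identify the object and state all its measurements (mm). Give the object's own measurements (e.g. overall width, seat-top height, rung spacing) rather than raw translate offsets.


An I-beam lying along x, 3580 mm long. Overall section height 322 mm. Two flanges 108 mm wide (y) and 27 mm thick, one on the floor and one at the top; a web 20 mm thick runs between them, centred on the flange width.


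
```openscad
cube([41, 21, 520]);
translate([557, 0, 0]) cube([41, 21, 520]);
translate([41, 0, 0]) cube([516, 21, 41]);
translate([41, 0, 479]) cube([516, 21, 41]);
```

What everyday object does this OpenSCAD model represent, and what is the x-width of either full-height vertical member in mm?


A picture frame. The border width is 41 mm.

Four thin pieces enclosing a rectangular opening — a picture frame. The two full-height stiles are 520 mm tall; the top rail sits at z = 479 and is 41 mm tall, so the border above the opening is 520 − 479 = 41 mm, matching the stile x-width.


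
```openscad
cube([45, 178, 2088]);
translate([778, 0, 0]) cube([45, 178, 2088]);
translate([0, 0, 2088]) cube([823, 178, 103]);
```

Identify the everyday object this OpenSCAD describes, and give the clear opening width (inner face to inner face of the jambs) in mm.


A door frame. The clear opening width is 733 mm.

Two 2088 mm tall posts with a header on top — a door frame. The left jamb is 45 mm wide at x = 0; the right jamb starts at x = 778. The clear opening is 778 − 45 = 733 mm.


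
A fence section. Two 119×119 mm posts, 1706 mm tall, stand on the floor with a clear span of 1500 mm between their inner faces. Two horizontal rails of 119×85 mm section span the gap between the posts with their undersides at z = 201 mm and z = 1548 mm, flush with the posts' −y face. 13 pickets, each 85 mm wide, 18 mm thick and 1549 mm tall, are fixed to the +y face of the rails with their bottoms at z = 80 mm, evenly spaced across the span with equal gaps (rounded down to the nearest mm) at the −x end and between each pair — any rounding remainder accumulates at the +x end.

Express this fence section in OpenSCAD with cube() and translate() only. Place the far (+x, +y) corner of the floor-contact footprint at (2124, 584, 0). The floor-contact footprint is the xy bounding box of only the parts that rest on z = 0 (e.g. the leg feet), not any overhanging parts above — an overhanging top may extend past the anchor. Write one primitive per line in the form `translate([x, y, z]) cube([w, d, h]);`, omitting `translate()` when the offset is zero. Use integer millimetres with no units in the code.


translate([386, 465, 0]) cube([119, 119, 1706]);
translate([2005, 465, 0]) cube([119, 119, 1706]);
translate([505, 465, 201]) cube([1500, 119, 85]);
translate([505, 465, 1548]) cube([1500, 119, 85]);
translate([533, 584, 80]) cube([85, 18, 1549]);
translate([646, 584, 80]) cube([85, 18, 1549]);
translate([759, 584, 80]) cube([85, 18, 1549]);
translate([872, 584, 80]) cube([85, 18, 1549]);
translate([985, 584, 80]) cube([85, 18, 1549]);
translate([1098, 584, 80]) cube([85, 18, 1549]);
translate([1211, 584, 80]) cube([85, 18, 1549]);
translate([1324, 584, 80]) cube([85, 18, 1549]);
translate([1437, 584, 80]) cube([85, 18, 1549]);
translate([1550, 584, 80]) cube([85, 18, 1549]);
translate([1663, 584, 80]) cube([85, 18, 1549]);
translate([1776, 584, 80]) cube([85, 18, 1549]);
translate([1889, 584, 80]) cube([85, 18, 1549]);


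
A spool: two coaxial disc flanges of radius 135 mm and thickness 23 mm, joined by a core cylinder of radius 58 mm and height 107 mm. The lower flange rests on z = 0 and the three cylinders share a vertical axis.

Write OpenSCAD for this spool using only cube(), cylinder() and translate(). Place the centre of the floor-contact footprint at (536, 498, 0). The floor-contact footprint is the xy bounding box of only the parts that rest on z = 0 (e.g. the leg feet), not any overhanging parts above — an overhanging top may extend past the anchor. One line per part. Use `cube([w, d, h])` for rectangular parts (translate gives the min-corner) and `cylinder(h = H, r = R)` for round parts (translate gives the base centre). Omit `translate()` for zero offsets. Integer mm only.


translate([536, 498, 0]) cylinder(h = 23, r = 135);
translate([536, 498, 23]) cylinder(h = 107, r = 58);
translate([536, 498, 130]) cylinder(h = 23, r = 135);


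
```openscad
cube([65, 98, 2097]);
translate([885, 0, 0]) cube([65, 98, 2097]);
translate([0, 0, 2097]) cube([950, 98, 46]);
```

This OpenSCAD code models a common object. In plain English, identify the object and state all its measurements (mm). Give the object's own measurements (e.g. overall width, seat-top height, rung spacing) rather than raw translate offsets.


A door frame. The clear opening is 820 mm wide and 2097 mm high. Two 65 mm wide jambs, 98 mm deep, stand either side of the opening from the floor to the top of the opening. A 46 mm thick head sits across the top of both jambs, spanning the full outside width of the frame.


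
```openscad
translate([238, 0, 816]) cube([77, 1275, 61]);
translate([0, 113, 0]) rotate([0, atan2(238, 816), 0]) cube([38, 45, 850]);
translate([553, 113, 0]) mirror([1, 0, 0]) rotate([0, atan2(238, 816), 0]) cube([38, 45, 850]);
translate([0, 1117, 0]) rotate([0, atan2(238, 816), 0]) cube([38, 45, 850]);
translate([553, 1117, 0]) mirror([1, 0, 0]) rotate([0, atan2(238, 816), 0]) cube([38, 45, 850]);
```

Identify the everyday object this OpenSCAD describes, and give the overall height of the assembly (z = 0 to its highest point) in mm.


A sawhorse. The overall height is 877 mm.

A beam across two mirrored pairs of raked legs — a sawhorse. The beam's underside is at z = 816 (matching the legs' vertical rise in atan2(238, 816)) and the beam is 61 mm tall, so its top is at 816 + 61 = 877 mm. The raked legs top out at the beam's underside, so that is the highest point.


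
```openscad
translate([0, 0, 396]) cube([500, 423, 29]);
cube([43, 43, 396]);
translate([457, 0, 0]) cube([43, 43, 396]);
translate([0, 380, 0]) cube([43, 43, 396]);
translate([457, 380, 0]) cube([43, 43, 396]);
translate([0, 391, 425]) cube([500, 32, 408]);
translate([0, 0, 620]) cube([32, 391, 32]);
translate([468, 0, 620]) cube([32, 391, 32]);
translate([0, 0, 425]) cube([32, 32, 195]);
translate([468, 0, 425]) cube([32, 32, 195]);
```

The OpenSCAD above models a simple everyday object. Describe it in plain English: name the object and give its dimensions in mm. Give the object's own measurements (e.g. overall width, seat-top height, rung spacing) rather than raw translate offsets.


A chair. The seat is a 500×423×29 mm slab with its top at z = 425 mm, on four 43×43 mm corner legs (flush with the seat edges, standing on z = 0). A flat backrest 32 mm thick, 408 mm tall, spans the full seat width and rises from the seat top along its +y edge, rear face flush with the rear of the seat. Two armrests of 32×32 mm section run along each side from the seat's front edge to the front of the backrest, top faces 227 mm above the seat top and outer faces flush with the seat's x-edges; a 32×32 mm post under the front of each armrest stands on the seat at the front corner.


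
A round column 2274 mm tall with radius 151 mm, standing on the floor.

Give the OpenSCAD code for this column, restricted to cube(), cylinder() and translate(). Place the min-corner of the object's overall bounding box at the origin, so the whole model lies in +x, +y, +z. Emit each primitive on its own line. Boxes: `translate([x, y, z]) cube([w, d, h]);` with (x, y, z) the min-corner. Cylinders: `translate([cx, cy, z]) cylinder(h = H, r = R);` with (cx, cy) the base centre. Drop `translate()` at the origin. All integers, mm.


translate([151, 151, 0]) cylinder(h = 2274, r = 151);


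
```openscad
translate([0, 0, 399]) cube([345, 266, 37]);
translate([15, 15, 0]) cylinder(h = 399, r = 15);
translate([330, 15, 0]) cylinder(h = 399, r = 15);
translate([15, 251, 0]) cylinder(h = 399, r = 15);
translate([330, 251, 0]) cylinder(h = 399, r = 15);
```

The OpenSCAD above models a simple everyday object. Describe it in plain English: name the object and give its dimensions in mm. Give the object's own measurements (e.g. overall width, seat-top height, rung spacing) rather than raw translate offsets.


A four-legged stool. The seat is a 345×266×37 mm slab whose top surface is at z = 436 mm; four round legs, each 30 mm in diameter, run from the floor (z = 0) to the underside of the seat, each leg's axis is inset half a diameter from the nearest pair of seat edges (so the leg's bounding box is flush with the corner).


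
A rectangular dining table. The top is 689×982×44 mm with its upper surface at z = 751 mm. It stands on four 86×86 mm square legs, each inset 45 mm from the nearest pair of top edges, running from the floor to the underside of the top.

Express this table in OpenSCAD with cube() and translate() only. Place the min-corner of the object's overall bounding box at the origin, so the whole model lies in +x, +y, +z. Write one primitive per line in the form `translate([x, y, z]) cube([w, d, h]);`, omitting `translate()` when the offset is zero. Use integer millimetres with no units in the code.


// leg_h = 751 - 44 = 707
translate([0, 0, 707]) cube([689, 982, 44]);
translate([45, 45, 0]) cube([86, 86, 707]);
translate([558, 45, 0]) cube([86, 86, 707]);
translate([45, 851, 0]) cube([86, 86, 707]);
translate([558, 851, 0]) cube([86, 86, 707]);


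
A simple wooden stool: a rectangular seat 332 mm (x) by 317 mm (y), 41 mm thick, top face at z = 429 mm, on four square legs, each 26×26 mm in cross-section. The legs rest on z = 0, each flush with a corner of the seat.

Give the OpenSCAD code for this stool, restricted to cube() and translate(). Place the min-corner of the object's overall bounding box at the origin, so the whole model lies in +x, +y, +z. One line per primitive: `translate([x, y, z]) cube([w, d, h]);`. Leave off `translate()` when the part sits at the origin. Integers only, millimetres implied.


translate([0, 0, 388]) cube([332, 317, 41]);
cube([26, 26, 388]);
translate([306, 0, 0]) cube([26, 26, 388]);
translate([0, 291, 0]) cube([26, 26, 388]);
translate([306, 291, 0]) cube([26, 26, 388]);


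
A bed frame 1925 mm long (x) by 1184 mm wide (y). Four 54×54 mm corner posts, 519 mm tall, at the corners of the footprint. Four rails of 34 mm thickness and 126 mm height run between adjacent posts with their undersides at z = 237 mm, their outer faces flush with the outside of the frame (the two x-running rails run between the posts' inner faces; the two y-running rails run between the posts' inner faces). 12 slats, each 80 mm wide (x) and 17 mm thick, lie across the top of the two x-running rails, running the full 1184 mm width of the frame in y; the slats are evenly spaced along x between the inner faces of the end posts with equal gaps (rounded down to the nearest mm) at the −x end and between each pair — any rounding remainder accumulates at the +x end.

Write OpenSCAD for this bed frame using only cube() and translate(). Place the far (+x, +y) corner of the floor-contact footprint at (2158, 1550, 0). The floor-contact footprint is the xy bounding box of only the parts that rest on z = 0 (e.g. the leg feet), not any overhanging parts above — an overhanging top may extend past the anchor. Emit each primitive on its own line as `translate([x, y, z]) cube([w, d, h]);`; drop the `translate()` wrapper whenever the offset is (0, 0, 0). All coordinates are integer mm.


translate([233, 366, 0]) cube([54, 54, 519]);
translate([233, 1496, 0]) cube([54, 54, 519]);
translate([2104, 366, 0]) cube([54, 54, 519]);
translate([2104, 1496, 0]) cube([54, 54, 519]);
translate([287, 366, 237]) cube([1817, 34, 126]);
translate([287, 1516, 237]) cube([1817, 34, 126]);
translate([233, 420, 237]) cube([34, 1076, 126]);
translate([2124, 420, 237]) cube([34, 1076, 126]);
translate([352, 366, 363]) cube([80, 1184, 17]);
translate([497, 366, 363]) cube([80, 1184, 17]);
translate([642, 366, 363]) cube([80, 1184, 17]);
translate([787, 366, 363]) cube([80, 1184, 17]);
translate([932, 366, 363]) cube([80, 1184, 17]);
translate([1077, 366, 363]) cube([80, 1184, 17]);
translate([1222, 366, 363]) cube([80, 1184, 17]);
translate([1367, 366, 363]) cube([80, 1184, 17]);
translate([1512, 366, 363]) cube([80, 1184, 17]);
translate([1657, 366, 363]) cube([80, 1184, 17]);
translate([1802, 366, 363]) cube([80, 1184, 17]);
translate([1947, 366, 363]) cube([80, 1184, 17]);
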